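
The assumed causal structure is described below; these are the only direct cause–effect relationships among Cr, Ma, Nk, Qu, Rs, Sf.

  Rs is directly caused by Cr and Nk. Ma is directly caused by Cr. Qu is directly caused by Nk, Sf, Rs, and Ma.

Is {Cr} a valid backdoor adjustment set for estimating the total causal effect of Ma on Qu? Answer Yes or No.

Yes

Backdoor paths from Ma to Qu (paths whose first edge points into Ma):
  P1: Ma <- Cr -> Rs <- Nk -> Qu
  P2: Ma <- Cr -> Rs -> Qu
Condition 1 (no descendant of Ma in the set): holds — descendants of Ma are {Qu}; none are in {Cr}.
Condition 2 (every backdoor path blocked by {Cr}):
  P1: blocked at fork node Cr ∈ conditioning set.
  P2: blocked at fork node Cr ∈ conditioning set.
{Cr} satisfies the backdoor criterion.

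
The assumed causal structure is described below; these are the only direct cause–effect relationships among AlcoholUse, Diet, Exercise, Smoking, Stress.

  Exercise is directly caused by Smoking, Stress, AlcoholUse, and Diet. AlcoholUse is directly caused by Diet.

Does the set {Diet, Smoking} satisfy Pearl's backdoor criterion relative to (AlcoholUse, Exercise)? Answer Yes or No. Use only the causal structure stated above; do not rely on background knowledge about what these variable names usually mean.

Yes

Backdoor paths from AlcoholUse to Exercise (paths whose first edge points into AlcoholUse):
  P1: AlcoholUse <- Diet -> Exercise
Condition 1 (no descendant of AlcoholUse in the set): holds — descendants of AlcoholUse are {Exercise}; none are in {Diet, Smoking}.
Condition 2 (every backdoor path blocked by {Diet, Smoking}):
  P1: blocked at fork node Diet ∈ conditioning set.
{Diet, Smoking} satisfies the backdoor criterion.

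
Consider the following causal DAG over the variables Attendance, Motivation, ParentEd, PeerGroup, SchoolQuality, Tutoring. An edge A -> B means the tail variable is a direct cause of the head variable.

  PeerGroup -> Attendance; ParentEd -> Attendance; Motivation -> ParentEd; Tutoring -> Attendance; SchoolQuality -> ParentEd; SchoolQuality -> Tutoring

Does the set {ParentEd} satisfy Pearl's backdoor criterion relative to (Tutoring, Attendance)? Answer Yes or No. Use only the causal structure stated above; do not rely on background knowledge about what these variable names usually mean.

Backdoor paths from Tutoring to Attendance (paths whose first edge points into Tutoring):
  P1: Tutoring <- SchoolQuality -> ParentEd -> Attendance
Condition 1 (no descendant of Tutoring in the set): holds — descendants of Tutoring are {Attendance}; none are in {ParentEd}.
Condition 2 (every backdoor path blocked by {ParentEd}):
  P1: blocked at chain node ParentEd ∈ conditioning set.
{ParentEd} satisfies the backdoor criterion.

Yes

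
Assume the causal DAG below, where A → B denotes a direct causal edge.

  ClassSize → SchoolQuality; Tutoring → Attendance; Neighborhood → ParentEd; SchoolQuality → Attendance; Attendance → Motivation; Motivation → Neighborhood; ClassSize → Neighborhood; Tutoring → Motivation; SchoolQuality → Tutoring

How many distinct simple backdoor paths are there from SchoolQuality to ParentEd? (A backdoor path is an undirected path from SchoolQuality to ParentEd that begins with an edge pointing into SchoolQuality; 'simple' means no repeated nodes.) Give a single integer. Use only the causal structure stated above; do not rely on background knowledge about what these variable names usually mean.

A backdoor path from SchoolQuality to ParentEd is any simple undirected path whose first edge points into SchoolQuality (i.e. leaves SchoolQuality via a parent).
Parents of SchoolQuality: {ClassSize}.
Enumerating:
  P1: SchoolQuality <- ClassSize -> Neighborhood -> ParentEd
That exhausts the simple backdoor paths. Count: 1.

1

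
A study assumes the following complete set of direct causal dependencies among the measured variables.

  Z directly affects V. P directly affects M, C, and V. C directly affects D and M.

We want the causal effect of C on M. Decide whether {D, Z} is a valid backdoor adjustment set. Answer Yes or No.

Backdoor paths from C to M (paths whose first edge points into C):
  P1: C <- P -> M
Condition 1 (no descendant of C in the set): FAILS — D is a descendant of C.
Condition 2 (every backdoor path blocked by {D, Z}):
  P1: open — no interior node is in the conditioning set.
{D, Z} does not satisfy the backdoor criterion.

No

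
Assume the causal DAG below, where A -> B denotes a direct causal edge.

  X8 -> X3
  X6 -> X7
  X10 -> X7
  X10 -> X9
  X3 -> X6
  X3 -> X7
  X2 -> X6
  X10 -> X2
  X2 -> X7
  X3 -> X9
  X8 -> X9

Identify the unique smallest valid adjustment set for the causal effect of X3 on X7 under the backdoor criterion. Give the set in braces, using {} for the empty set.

Variables eligible for adjustment (non-descendants of X3, excluding X3 and X7): {X10, X2, X8}.
Backdoor paths from X3 to X7:
  P1: X3 <- X8 -> X9 <- X10 -> X2 -> X6 -> X7
  P2: X3 <- X8 -> X9 <- X10 -> X2 -> X7
  P3: X3 <- X8 -> X9 <- X10 -> X7
Each backdoor path contains an unconditioned collider, so every path is already blocked with the empty conditioning set:
  P1: blocked at collider X9 (neither it nor any descendant is in the conditioning set).
  P2: blocked at collider X9 (neither it nor any descendant is in the conditioning set).
  P3: blocked at collider X9 (neither it nor any descendant is in the conditioning set).
The empty set is therefore the unique smallest valid set.

{}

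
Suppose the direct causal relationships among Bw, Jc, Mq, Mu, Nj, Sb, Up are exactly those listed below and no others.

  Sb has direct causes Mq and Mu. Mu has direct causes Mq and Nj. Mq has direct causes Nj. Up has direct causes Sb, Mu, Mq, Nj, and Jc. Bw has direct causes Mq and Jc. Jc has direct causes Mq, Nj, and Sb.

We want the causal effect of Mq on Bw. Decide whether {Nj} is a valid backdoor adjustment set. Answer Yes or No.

Backdoor paths from Mq to Bw (paths whose first edge points into Mq):
  P1: Mq <- Nj -> Mu -> Sb -> Jc -> Bw
  P2: Mq <- Nj -> Mu -> Sb -> Up <- Jc -> Bw
  P3: Mq <- Nj -> Mu -> Up <- Sb -> Jc -> Bw
  P4: Mq <- Nj -> Mu -> Up <- Jc -> Bw
  P5: Mq <- Nj -> Jc -> Bw
  P6: Mq <- Nj -> Up <- Mu -> Sb -> Jc -> Bw
  P7: Mq <- Nj -> Up <- Sb -> Jc -> Bw
  P8: Mq <- Nj -> Up <- Jc -> Bw
Condition 1 (no descendant of Mq in the set): holds — descendants of Mq are {Bw, Jc, Mu, Sb, Up}; none are in {Nj}.
Condition 2 (every backdoor path blocked by {Nj}):
  P1: blocked at fork node Nj ∈ conditioning set.
  P2: blocked at fork node Nj ∈ conditioning set.
  P3: blocked at fork node Nj ∈ conditioning set.
  P4: blocked at fork node Nj ∈ conditioning set.
  P5: blocked at fork node Nj ∈ conditioning set.
  P6: blocked at fork node Nj ∈ conditioning set.
  P7: blocked at fork node Nj ∈ conditioning set.
  P8: blocked at fork node Nj ∈ conditioning set.
{Nj} satisfies the backdoor criterion.

Yes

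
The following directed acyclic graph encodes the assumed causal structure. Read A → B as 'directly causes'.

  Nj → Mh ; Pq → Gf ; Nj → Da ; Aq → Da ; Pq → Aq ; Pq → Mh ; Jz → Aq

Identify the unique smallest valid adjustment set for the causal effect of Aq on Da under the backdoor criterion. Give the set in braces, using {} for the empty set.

{}

Variables eligible for adjustment (non-descendants of Aq, excluding Aq and Da): {Gf, Jz, Mh, Nj, Pq}.
Backdoor paths from Aq to Da:
  P1: Aq <- Pq -> Mh <- Nj -> Da
Each backdoor path contains an unconditioned collider, so every path is already blocked with the empty conditioning set:
  P1: blocked at collider Mh (neither it nor any descendant is in the conditioning set).
The empty set is therefore the unique smallest valid set.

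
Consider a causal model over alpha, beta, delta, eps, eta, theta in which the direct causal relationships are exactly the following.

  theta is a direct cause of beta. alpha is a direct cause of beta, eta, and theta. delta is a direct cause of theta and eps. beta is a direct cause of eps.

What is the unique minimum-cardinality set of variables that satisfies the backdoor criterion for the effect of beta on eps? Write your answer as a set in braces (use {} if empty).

{delta}

Variables eligible for adjustment (non-descendants of beta, excluding beta and eps): {alpha, delta, eta, theta}.
Backdoor paths from beta to eps:
  P1: beta <- alpha -> theta <- delta -> eps
  P2: beta <- theta <- delta -> eps
The empty set is not sufficient: P2 (beta <- theta <- delta -> eps) has no collider blocking it and no conditioned non-collider, so it is open.
Try {delta}:
  P1: blocked at collider theta (neither it nor any descendant is in the conditioning set).
  P2: blocked at fork node delta ∈ conditioning set.
{delta} contains no descendant of beta and blocks every backdoor path.
No other singleton works — e.g. {alpha} leaves P2 open — so {delta} is the unique smallest valid adjustment set.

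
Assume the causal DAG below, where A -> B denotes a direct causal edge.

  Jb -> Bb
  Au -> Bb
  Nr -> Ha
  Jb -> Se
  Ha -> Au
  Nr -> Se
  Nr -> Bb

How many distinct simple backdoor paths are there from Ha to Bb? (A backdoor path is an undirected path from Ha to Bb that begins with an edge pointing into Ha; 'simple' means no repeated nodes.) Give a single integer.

A backdoor path from Ha to Bb is any simple undirected path whose first edge points into Ha (i.e. leaves Ha via a parent).
Parents of Ha: {Nr}.
Enumerating:
  P1: Ha <- Nr -> Se <- Jb -> Bb
  P2: Ha <- Nr -> Bb
That exhausts the simple backdoor paths. Count: 2.

2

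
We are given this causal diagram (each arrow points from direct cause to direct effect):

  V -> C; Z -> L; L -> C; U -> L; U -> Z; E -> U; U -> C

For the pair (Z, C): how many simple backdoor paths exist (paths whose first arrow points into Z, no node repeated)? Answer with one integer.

A backdoor path from Z to C is any simple undirected path whose first edge points into Z (i.e. leaves Z via a parent).
Parents of Z: {U}.
Enumerating:
  P1: Z <- U -> L -> C
  P2: Z <- U -> C
That exhausts the simple backdoor paths. Count: 2.

2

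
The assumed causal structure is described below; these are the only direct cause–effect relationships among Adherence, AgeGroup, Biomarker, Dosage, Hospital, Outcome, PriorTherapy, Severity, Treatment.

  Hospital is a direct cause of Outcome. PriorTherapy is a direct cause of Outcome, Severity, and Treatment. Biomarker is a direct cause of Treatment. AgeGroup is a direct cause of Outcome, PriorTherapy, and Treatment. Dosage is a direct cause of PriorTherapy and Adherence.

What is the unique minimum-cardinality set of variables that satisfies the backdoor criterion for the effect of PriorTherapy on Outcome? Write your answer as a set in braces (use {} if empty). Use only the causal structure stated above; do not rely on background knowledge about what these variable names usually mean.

Variables eligible for adjustment (non-descendants of PriorTherapy, excluding PriorTherapy and Outcome): {Adherence, AgeGroup, Biomarker, Dosage, Hospital}.
Backdoor paths from PriorTherapy to Outcome:
  P1: PriorTherapy <- AgeGroup -> Outcome
The empty set is not sufficient: P1 (PriorTherapy <- AgeGroup -> Outcome) has no collider blocking it and no conditioned non-collider, so it is open.
Try {AgeGroup}:
  P1: blocked at fork node AgeGroup ∈ conditioning set.
{AgeGroup} contains no descendant of PriorTherapy and blocks every backdoor path.
No other singleton works — e.g. {Dosage} leaves P1 open — so {AgeGroup} is the unique smallest valid adjustment set.

{AgeGroup}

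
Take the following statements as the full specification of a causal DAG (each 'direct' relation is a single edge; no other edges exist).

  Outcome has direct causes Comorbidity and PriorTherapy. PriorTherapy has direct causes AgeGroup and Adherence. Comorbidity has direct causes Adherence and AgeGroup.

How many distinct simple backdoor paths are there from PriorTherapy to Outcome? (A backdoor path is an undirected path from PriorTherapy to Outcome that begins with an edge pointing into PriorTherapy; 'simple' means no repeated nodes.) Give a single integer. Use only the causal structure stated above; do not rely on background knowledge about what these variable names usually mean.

2

A backdoor path from PriorTherapy to Outcome is any simple undirected path whose first edge points into PriorTherapy (i.e. leaves PriorTherapy via a parent).
Parents of PriorTherapy: {Adherence, AgeGroup}.
Enumerating:
  P1: PriorTherapy <- AgeGroup -> Comorbidity -> Outcome
  P2: PriorTherapy <- Adherence -> Comorbidity -> Outcome
That exhausts the simple backdoor paths. Count: 2.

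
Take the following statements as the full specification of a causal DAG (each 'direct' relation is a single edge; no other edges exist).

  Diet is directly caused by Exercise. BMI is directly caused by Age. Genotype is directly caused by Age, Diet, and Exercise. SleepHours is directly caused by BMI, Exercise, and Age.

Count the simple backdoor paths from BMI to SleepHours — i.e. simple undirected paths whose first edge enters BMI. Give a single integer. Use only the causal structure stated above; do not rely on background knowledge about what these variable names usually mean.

A backdoor path from BMI to SleepHours is any simple undirected path whose first edge points into BMI (i.e. leaves BMI via a parent).
Parents of BMI: {Age}.
Enumerating:
  P1: BMI <- Age -> SleepHours
  P2: BMI <- Age -> Genotype <- Exercise -> SleepHours
  P3: BMI <- Age -> Genotype <- Diet <- Exercise -> SleepHours
That exhausts the simple backdoor paths. Count: 3.

3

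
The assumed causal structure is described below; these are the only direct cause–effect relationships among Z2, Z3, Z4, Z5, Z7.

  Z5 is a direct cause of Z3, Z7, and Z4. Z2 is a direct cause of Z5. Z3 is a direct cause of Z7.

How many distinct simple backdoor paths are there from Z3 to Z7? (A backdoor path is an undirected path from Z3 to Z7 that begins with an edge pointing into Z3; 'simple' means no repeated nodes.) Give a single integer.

A backdoor path from Z3 to Z7 is any simple undirected path whose first edge points into Z3 (i.e. leaves Z3 via a parent).
Parents of Z3: {Z5}.
Enumerating:
  P1: Z3 <- Z5 -> Z7
That exhausts the simple backdoor paths. Count: 1.

1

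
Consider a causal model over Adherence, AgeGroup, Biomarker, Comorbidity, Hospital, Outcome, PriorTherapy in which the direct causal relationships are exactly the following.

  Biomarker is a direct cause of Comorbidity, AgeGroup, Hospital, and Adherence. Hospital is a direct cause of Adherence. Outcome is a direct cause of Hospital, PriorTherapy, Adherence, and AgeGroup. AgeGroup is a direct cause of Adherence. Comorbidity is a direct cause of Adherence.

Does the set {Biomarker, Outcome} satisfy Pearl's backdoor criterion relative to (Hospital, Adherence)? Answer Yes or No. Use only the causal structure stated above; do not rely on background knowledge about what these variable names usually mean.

Yes

Backdoor paths from Hospital to Adherence (paths whose first edge points into Hospital):
  P1: Hospital <- Biomarker -> Comorbidity -> Adherence
  P2: Hospital <- Biomarker -> AgeGroup <- Outcome -> Adherence
  P3: Hospital <- Biomarker -> AgeGroup -> Adherence
  P4: Hospital <- Biomarker -> Adherence
  P5: Hospital <- Outcome -> AgeGroup <- Biomarker -> Comorbidity -> Adherence
  P6: Hospital <- Outcome -> AgeGroup <- Biomarker -> Adherence
  P7: Hospital <- Outcome -> AgeGroup -> Adherence
  P8: Hospital <- Outcome -> Adherence
Condition 1 (no descendant of Hospital in the set): holds — descendants of Hospital are {Adherence}; none are in {Biomarker, Outcome}.
Condition 2 (every backdoor path blocked by {Biomarker, Outcome}):
  P1: blocked at fork node Biomarker ∈ conditioning set.
  P2: blocked at fork node Biomarker ∈ conditioning set.
  P3: blocked at fork node Biomarker ∈ conditioning set.
  P4: blocked at fork node Biomarker ∈ conditioning set.
  P5: blocked at fork node Outcome ∈ conditioning set.
  P6: blocked at fork node Outcome ∈ conditioning set.
  P7: blocked at fork node Outcome ∈ conditioning set.
  P8: blocked at fork node Outcome ∈ conditioning set.
{Biomarker, Outcome} satisfies the backdoor criterion.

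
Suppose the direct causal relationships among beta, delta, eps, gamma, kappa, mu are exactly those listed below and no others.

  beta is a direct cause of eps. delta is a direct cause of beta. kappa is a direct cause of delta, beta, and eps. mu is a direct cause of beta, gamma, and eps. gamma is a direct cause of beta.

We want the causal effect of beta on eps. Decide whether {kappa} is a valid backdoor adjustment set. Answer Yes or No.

Backdoor paths from beta to eps (paths whose first edge points into beta):
  P1: beta <- mu -> eps
  P2: beta <- kappa -> eps
  P3: beta <- delta <- kappa -> eps
  P4: beta <- gamma <- mu -> eps
Condition 1 (no descendant of beta in the set): holds — descendants of beta are {eps}; none are in {kappa}.
Condition 2 (every backdoor path blocked by {kappa}):
  P1: open — no interior node is in the conditioning set.
  P2: blocked at fork node kappa ∈ conditioning set.
  P3: blocked at fork node kappa ∈ conditioning set.
  P4: open — no interior node is in the conditioning set.
{kappa} does not satisfy the backdoor criterion.

No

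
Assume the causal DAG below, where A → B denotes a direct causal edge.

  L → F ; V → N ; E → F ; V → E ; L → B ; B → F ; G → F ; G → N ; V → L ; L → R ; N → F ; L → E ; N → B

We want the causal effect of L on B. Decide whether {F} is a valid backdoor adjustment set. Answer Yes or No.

No

Backdoor paths from L to B (paths whose first edge points into L):
  P1: L <- V -> N <- G -> F <- B
  P2: L <- V -> N -> B
  P3: L <- V -> N -> F <- B
  P4: L <- V -> E -> F <- G -> N -> B
  P5: L <- V -> E -> F <- N -> B
  P6: L <- V -> E -> F <- B
Condition 1 (no descendant of L in the set): FAILS — F is a descendant of L.
Condition 2 (every backdoor path blocked by {F}):
  P1: open — collider(s) N, F are conditioned on (or have a conditioned descendant) and no non-collider on the path is in the set.
  P2: open — no interior node is in the conditioning set.
  P3: open — collider(s) F are conditioned on (or have a conditioned descendant) and no non-collider on the path is in the set.
  P4: open — collider(s) F are conditioned on (or have a conditioned descendant) and no non-collider on the path is in the set.
  P5: open — collider(s) F are conditioned on (or have a conditioned descendant) and no non-collider on the path is in the set.
  P6: open — collider(s) F are conditioned on (or have a conditioned descendant) and no non-collider on the path is in the set.
{F} does not satisfy the backdoor criterion.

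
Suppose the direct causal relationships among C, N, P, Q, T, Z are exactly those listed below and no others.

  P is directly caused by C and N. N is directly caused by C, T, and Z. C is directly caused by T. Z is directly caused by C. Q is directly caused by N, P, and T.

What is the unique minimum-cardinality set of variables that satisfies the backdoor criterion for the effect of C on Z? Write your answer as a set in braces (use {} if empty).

{}

Variables eligible for adjustment (non-descendants of C, excluding C and Z): {T}.
Backdoor paths from C to Z:
  P1: C <- T -> N <- Z
  P2: C <- T -> Q <- N <- Z
  P3: C <- T -> Q <- P <- N <- Z
Each backdoor path contains an unconditioned collider, so every path is already blocked with the empty conditioning set:
  P1: blocked at collider N (neither it nor any descendant is in the conditioning set).
  P2: blocked at collider Q (neither it nor any descendant is in the conditioning set).
  P3: blocked at collider Q (neither it nor any descendant is in the conditioning set).
The empty set is therefore the unique smallest valid set.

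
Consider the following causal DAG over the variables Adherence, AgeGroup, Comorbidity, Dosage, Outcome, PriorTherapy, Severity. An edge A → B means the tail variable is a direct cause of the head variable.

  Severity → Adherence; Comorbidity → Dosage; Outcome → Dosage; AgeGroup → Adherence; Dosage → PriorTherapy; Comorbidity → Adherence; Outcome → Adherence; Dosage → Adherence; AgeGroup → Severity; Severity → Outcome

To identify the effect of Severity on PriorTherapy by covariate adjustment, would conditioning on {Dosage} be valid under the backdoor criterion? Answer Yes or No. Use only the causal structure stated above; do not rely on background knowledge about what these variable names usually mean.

No

Backdoor paths from Severity to PriorTherapy (paths whose first edge points into Severity):
  P1: Severity <- AgeGroup -> Adherence <- Outcome -> Dosage -> PriorTherapy
  P2: Severity <- AgeGroup -> Adherence <- Comorbidity -> Dosage -> PriorTherapy
  P3: Severity <- AgeGroup -> Adherence <- Dosage -> PriorTherapy
Condition 1 (no descendant of Severity in the set): FAILS — Dosage is a descendant of Severity.
Condition 2 (every backdoor path blocked by {Dosage}):
  P1: blocked at collider Adherence (neither it nor any descendant is in the conditioning set).
  P2: blocked at collider Adherence (neither it nor any descendant is in the conditioning set).
  P3: blocked at collider Adherence (neither it nor any descendant is in the conditioning set).
{Dosage} does not satisfy the backdoor criterion.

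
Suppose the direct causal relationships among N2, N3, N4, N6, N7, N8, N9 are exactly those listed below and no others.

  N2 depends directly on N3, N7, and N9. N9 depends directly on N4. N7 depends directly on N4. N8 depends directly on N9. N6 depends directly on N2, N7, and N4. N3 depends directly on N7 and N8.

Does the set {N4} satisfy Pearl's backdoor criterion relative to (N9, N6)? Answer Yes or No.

Yes

Backdoor paths from N9 to N6 (paths whose first edge points into N9):
  P1: N9 <- N4 -> N7 -> N3 -> N2 -> N6
  P2: N9 <- N4 -> N7 -> N2 -> N6
  P3: N9 <- N4 -> N7 -> N6
  P4: N9 <- N4 -> N6
Condition 1 (no descendant of N9 in the set): holds — descendants of N9 are {N2, N3, N6, N8}; none are in {N4}.
Condition 2 (every backdoor path blocked by {N4}):
  P1: blocked at fork node N4 ∈ conditioning set.
  P2: blocked at fork node N4 ∈ conditioning set.
  P3: blocked at fork node N4 ∈ conditioning set.
  P4: blocked at fork node N4 ∈ conditioning set.
{N4} satisfies the backdoor criterion.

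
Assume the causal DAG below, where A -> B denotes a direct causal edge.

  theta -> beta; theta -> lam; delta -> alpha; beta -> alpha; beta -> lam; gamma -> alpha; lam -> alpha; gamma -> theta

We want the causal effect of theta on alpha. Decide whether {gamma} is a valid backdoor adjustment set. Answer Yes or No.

Backdoor paths from theta to alpha (paths whose first edge points into theta):
  P1: theta <- gamma -> alpha
Condition 1 (no descendant of theta in the set): holds — descendants of theta are {alpha, beta, lam}; none are in {gamma}.
Condition 2 (every backdoor path blocked by {gamma}):
  P1: blocked at fork node gamma ∈ conditioning set.
{gamma} satisfies the backdoor criterion.

Yes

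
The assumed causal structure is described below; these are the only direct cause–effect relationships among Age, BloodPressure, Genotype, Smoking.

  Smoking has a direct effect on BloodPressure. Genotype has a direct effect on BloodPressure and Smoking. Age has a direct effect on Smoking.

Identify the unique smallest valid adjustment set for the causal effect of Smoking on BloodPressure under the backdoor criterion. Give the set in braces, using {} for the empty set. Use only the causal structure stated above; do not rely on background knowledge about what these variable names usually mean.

Variables eligible for adjustment (non-descendants of Smoking, excluding Smoking and BloodPressure): {Age, Genotype}.
Backdoor paths from Smoking to BloodPressure:
  P1: Smoking <- Genotype -> BloodPressure
The empty set is not sufficient: P1 (Smoking <- Genotype -> BloodPressure) has no collider blocking it and no conditioned non-collider, so it is open.
Try {Genotype}:
  P1: blocked at fork node Genotype ∈ conditioning set.
{Genotype} contains no descendant of Smoking and blocks every backdoor path.
No other singleton works — e.g. {Age} leaves P1 open — so {Genotype} is the unique smallest valid adjustment set.

{Genotype}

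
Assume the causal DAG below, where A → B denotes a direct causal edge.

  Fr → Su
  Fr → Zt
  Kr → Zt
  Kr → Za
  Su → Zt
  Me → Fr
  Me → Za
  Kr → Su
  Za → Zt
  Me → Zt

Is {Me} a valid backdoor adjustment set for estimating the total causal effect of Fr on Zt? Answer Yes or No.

Backdoor paths from Fr to Zt (paths whose first edge points into Fr):
  P1: Fr <- Me -> Za <- Kr -> Su -> Zt
  P2: Fr <- Me -> Za <- Kr -> Zt
  P3: Fr <- Me -> Za -> Zt
  P4: Fr <- Me -> Zt
Condition 1 (no descendant of Fr in the set): holds — descendants of Fr are {Su, Zt}; none are in {Me}.
Condition 2 (every backdoor path blocked by {Me}):
  P1: blocked at fork node Me ∈ conditioning set.
  P2: blocked at fork node Me ∈ conditioning set.
  P3: blocked at fork node Me ∈ conditioning set.
  P4: blocked at fork node Me ∈ conditioning set.
{Me} satisfies the backdoor criterion.

Yes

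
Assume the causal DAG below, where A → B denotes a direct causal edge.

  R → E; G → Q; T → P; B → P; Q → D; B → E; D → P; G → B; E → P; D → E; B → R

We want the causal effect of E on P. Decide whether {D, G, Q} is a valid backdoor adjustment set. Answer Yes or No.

Backdoor paths from E to P (paths whose first edge points into E):
  P1: E <- B <- G -> Q -> D -> P
  P2: E <- B -> P
  P3: E <- D <- Q <- G -> B -> P
  P4: E <- D -> P
  P5: E <- R <- B <- G -> Q -> D -> P
  P6: E <- R <- B -> P
Condition 1 (no descendant of E in the set): holds — descendants of E are {P}; none are in {D, G, Q}.
Condition 2 (every backdoor path blocked by {D, G, Q}):
  P1: blocked at fork node G ∈ conditioning set.
  P2: open — no interior node is in the conditioning set.
  P3: blocked at chain node D ∈ conditioning set.
  P4: blocked at fork node D ∈ conditioning set.
  P5: blocked at fork node G ∈ conditioning set.
  P6: open — no interior node is in the conditioning set.
{D, G, Q} does not satisfy the backdoor criterion.

No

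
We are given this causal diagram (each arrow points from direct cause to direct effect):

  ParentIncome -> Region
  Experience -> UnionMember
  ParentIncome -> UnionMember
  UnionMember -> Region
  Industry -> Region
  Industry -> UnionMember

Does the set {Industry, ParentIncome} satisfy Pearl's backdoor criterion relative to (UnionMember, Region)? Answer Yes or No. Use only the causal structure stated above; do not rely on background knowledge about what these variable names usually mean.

Backdoor paths from UnionMember to Region (paths whose first edge points into UnionMember):
  P1: UnionMember <- ParentIncome -> Region
  P2: UnionMember <- Industry -> Region
Condition 1 (no descendant of UnionMember in the set): holds — descendants of UnionMember are {Region}; none are in {Industry, ParentIncome}.
Condition 2 (every backdoor path blocked by {Industry, ParentIncome}):
  P1: blocked at fork node ParentIncome ∈ conditioning set.
  P2: blocked at fork node Industry ∈ conditioning set.
{Industry, ParentIncome} satisfies the backdoor criterion.

Yes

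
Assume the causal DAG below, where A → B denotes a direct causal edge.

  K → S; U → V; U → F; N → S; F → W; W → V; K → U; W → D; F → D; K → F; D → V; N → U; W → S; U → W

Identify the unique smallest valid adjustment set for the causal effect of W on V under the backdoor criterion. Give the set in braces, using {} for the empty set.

Variables eligible for adjustment (non-descendants of W, excluding W and V): {F, K, N, U}.
Backdoor paths from W to V:
  P1: W <- U <- N -> S <- K -> F -> D -> V
  P2: W <- U <- K -> F -> D -> V
  P3: W <- U -> F -> D -> V
  P4: W <- U -> V
  P5: W <- F <- K -> U -> V
  P6: W <- F <- K -> S <- N -> U -> V
  P7: W <- F <- U -> V
  P8: W <- F -> D -> V
The empty set is not sufficient: P2 (W <- U <- K -> F -> D -> V) has no collider blocking it and no conditioned non-collider, so it is open.
Try {F, U}:
  P1: blocked at chain node U ∈ conditioning set.
  P2: blocked at chain node U ∈ conditioning set.
  P3: blocked at fork node U ∈ conditioning set.
  P4: blocked at fork node U ∈ conditioning set.
  P5: blocked at chain node F ∈ conditioning set.
  P6: blocked at chain node F ∈ conditioning set.
  P7: blocked at chain node F ∈ conditioning set.
  P8: blocked at fork node F ∈ conditioning set.
{F, U} contains no descendant of W and blocks every backdoor path.
Every element of {F, U} is needed (dropping F leaves P8 open; dropping U leaves P4 open), so no proper subset is valid.
Among all size-2 subsets of the eligible variables, only {F, U} blocks every backdoor path, so it is the unique smallest valid adjustment set.

{F, U}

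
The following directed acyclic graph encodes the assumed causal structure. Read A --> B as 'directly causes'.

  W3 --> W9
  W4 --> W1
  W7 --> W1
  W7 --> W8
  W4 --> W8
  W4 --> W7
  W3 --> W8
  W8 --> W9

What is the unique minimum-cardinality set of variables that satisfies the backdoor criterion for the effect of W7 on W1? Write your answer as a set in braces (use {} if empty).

Variables eligible for adjustment (non-descendants of W7, excluding W7 and W1): {W3, W4}.
Backdoor paths from W7 to W1:
  P1: W7 <- W4 -> W1
The empty set is not sufficient: P1 (W7 <- W4 -> W1) has no collider blocking it and no conditioned non-collider, so it is open.
Try {W4}:
  P1: blocked at fork node W4 ∈ conditioning set.
{W4} contains no descendant of W7 and blocks every backdoor path.
No other singleton works — e.g. {W3} leaves P1 open — so {W4} is the unique smallest valid adjustment set.

{W4}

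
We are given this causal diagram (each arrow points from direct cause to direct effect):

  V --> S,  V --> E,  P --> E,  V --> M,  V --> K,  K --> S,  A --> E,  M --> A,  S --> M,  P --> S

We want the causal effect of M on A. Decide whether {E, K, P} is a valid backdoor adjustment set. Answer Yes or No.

Backdoor paths from M to A (paths whose first edge points into M):
  P1: M <- V -> K -> S <- P -> E <- A
  P2: M <- V -> S <- P -> E <- A
  P3: M <- V -> E <- A
  P4: M <- S <- P -> E <- A
  P5: M <- S <- V -> E <- A
  P6: M <- S <- K <- V -> E <- A
Condition 1 (no descendant of M in the set): FAILS — E is a descendant of M.
Condition 2 (every backdoor path blocked by {E, K, P}):
  P1: blocked at chain node K ∈ conditioning set.
  P2: blocked at fork node P ∈ conditioning set.
  P3: open — collider(s) E are conditioned on (or have a conditioned descendant) and no non-collider on the path is in the set.
  P4: blocked at fork node P ∈ conditioning set.
  P5: open — collider(s) E are conditioned on (or have a conditioned descendant) and no non-collider on the path is in the set.
  P6: blocked at chain node K ∈ conditioning set.
{E, K, P} does not satisfy the backdoor criterion.

No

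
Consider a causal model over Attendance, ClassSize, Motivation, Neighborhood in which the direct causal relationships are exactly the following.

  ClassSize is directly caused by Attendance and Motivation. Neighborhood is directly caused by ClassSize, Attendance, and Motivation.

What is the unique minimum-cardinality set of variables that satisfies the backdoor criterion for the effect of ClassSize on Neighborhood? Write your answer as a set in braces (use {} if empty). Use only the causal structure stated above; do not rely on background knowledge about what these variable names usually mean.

Variables eligible for adjustment (non-descendants of ClassSize, excluding ClassSize and Neighborhood): {Attendance, Motivation}.
Backdoor paths from ClassSize to Neighborhood:
  P1: ClassSize <- Attendance -> Neighborhood
  P2: ClassSize <- Motivation -> Neighborhood
The empty set is not sufficient: P1 (ClassSize <- Attendance -> Neighborhood) has no collider blocking it and no conditioned non-collider, so it is open.
Try {Attendance, Motivation}:
  P1: blocked at fork node Attendance ∈ conditioning set.
  P2: blocked at fork node Motivation ∈ conditioning set.
{Attendance, Motivation} contains no descendant of ClassSize and blocks every backdoor path.
Every element of {Attendance, Motivation} is needed (dropping Attendance leaves P1 open; dropping Motivation leaves P2 open), so no proper subset is valid.
Among all size-2 subsets of the eligible variables, only {Attendance, Motivation} blocks every backdoor path, so it is the unique smallest valid adjustment set.

{Attendance, Motivation}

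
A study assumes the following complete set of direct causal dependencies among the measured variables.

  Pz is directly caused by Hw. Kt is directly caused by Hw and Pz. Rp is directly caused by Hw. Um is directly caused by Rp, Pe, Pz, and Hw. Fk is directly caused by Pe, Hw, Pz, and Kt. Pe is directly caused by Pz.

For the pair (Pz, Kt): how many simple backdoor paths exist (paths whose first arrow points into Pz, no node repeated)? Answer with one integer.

4

A backdoor path from Pz to Kt is any simple undirected path whose first edge points into Pz (i.e. leaves Pz via a parent).
Parents of Pz: {Hw}.
Enumerating:
  P1: Pz <- Hw -> Rp -> Um <- Pe -> Fk <- Kt
  P2: Pz <- Hw -> Kt
  P3: Pz <- Hw -> Um <- Pe -> Fk <- Kt
  P4: Pz <- Hw -> Fk <- Kt
That exhausts the simple backdoor paths. Count: 4.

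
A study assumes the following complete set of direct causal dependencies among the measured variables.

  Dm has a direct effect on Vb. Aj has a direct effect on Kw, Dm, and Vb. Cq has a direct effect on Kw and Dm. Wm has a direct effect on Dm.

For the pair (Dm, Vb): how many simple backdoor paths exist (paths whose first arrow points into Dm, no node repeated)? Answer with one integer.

A backdoor path from Dm to Vb is any simple undirected path whose first edge points into Dm (i.e. leaves Dm via a parent).
Parents of Dm: {Aj, Cq, Wm}.
Enumerating:
  P1: Dm <- Cq -> Kw <- Aj -> Vb
  P2: Dm <- Aj -> Vb
That exhausts the simple backdoor paths. Count: 2.

2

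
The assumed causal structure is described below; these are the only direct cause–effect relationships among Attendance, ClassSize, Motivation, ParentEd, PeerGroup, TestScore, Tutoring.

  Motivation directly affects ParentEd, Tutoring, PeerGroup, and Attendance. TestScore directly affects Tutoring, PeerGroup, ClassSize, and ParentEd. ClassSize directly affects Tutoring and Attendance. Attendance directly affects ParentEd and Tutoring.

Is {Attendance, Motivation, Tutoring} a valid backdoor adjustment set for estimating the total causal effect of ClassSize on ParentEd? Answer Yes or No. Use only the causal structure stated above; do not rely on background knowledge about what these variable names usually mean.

Backdoor paths from ClassSize to ParentEd (paths whose first edge points into ClassSize):
  P1: ClassSize <- TestScore -> PeerGroup <- Motivation -> Attendance -> ParentEd
  P2: ClassSize <- TestScore -> PeerGroup <- Motivation -> ParentEd
  P3: ClassSize <- TestScore -> PeerGroup <- Motivation -> Tutoring <- Attendance -> ParentEd
  P4: ClassSize <- TestScore -> ParentEd
  P5: ClassSize <- TestScore -> Tutoring <- Motivation -> Attendance -> ParentEd
  P6: ClassSize <- TestScore -> Tutoring <- Motivation -> ParentEd
  P7: ClassSize <- TestScore -> Tutoring <- Attendance <- Motivation -> ParentEd
  P8: ClassSize <- TestScore -> Tutoring <- Attendance -> ParentEd
Condition 1 (no descendant of ClassSize in the set): FAILS — Attendance and Tutoring are descendants of ClassSize.
Condition 2 (every backdoor path blocked by {Attendance, Motivation, Tutoring}):
  P1: blocked at collider PeerGroup (neither it nor any descendant is in the conditioning set).
  P2: blocked at collider PeerGroup (neither it nor any descendant is in the conditioning set).
  P3: blocked at collider PeerGroup (neither it nor any descendant is in the conditioning set).
  P4: open — no interior node is in the conditioning set.
  P5: blocked at fork node Motivation ∈ conditioning set.
  P6: blocked at fork node Motivation ∈ conditioning set.
  P7: blocked at chain node Attendance ∈ conditioning set.
  P8: blocked at fork node Attendance ∈ conditioning set.
{Attendance, Motivation, Tutoring} does not satisfy the backdoor criterion.

No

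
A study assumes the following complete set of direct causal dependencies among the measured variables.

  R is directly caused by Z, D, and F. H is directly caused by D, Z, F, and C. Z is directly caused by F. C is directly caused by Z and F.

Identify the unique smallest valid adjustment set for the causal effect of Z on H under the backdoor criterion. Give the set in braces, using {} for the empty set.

Variables eligible for adjustment (non-descendants of Z, excluding Z and H): {D, F}.
Backdoor paths from Z to H:
  P1: Z <- F -> C -> H
  P2: Z <- F -> H
  P3: Z <- F -> R <- D -> H
The empty set is not sufficient: P1 (Z <- F -> C -> H) has no collider blocking it and no conditioned non-collider, so it is open.
Try {F}:
  P1: blocked at fork node F ∈ conditioning set.
  P2: blocked at fork node F ∈ conditioning set.
  P3: blocked at fork node F ∈ conditioning set.
{F} contains no descendant of Z and blocks every backdoor path.
No other singleton works — e.g. {D} leaves P1 open — so {F} is the unique smallest valid adjustment set.

{F}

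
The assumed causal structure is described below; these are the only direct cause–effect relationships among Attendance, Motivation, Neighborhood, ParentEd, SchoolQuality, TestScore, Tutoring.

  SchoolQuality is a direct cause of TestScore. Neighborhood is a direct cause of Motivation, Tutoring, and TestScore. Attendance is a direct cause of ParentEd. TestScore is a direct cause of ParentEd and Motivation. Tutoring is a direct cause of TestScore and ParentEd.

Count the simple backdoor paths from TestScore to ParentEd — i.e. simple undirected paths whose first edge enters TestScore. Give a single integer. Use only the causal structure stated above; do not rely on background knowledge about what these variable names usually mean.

2

A backdoor path from TestScore to ParentEd is any simple undirected path whose first edge points into TestScore (i.e. leaves TestScore via a parent).
Parents of TestScore: {Neighborhood, SchoolQuality, Tutoring}.
Enumerating:
  P1: TestScore <- Neighborhood -> Tutoring -> ParentEd
  P2: TestScore <- Tutoring -> ParentEd
That exhausts the simple backdoor paths. Count: 2.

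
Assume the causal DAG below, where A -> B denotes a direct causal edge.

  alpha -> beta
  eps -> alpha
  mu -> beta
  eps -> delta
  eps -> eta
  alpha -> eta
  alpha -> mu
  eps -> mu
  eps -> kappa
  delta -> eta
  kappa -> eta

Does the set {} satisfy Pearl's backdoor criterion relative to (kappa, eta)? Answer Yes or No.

Backdoor paths from kappa to eta (paths whose first edge points into kappa):
  P1: kappa <- eps -> delta -> eta
  P2: kappa <- eps -> alpha -> eta
  P3: kappa <- eps -> mu <- alpha -> eta
  P4: kappa <- eps -> mu -> beta <- alpha -> eta
  P5: kappa <- eps -> eta
Condition 1 (no descendant of kappa in the set): holds — descendants of kappa are {eta}; none are in {}.
Condition 2 (every backdoor path blocked by {}):
  P1: open — no interior node is in the conditioning set.
  P2: open — no interior node is in the conditioning set.
  P3: blocked at collider mu (neither it nor any descendant is in the conditioning set).
  P4: blocked at collider beta (neither it nor any descendant is in the conditioning set).
  P5: open — no interior node is in the conditioning set.
{} does not satisfy the backdoor criterion.

No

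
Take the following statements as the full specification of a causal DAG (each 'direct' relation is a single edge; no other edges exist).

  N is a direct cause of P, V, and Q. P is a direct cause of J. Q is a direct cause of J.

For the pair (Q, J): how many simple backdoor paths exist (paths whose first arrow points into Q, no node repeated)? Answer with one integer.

A backdoor path from Q to J is any simple undirected path whose first edge points into Q (i.e. leaves Q via a parent).
Parents of Q: {N}.
Enumerating:
  P1: Q <- N -> P -> J
That exhausts the simple backdoor paths. Count: 1.

1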